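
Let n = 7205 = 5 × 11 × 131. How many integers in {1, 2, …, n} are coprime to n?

5200

φ(5) = 5 − 1 = 4.
φ(11) = 11 − 1 = 10.
φ(131) = 131 − 1 = 130.
φ(7205) = 4 × 10 × 130 = 5200.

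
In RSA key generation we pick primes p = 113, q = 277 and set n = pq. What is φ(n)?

φ(113) = 113 − 1 = 112.
φ(277) = 277 − 1 = 276.
φ(31301) = 112 × 276 = 30912.

30912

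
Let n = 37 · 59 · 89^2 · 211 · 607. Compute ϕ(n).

φ(37) = 37 − 1 = 36.
φ(59) = 59 − 1 = 58.
φ(89^2) = 89^2 − 89^1 = 7921 − 89 = 7832.
φ(211) = 211 − 1 = 210.
φ(607) = 607 − 1 = 606.
φ(2214648952811) = 36 × 58 × 7832 × 210 × 606 = 2081110268160.

2081110268160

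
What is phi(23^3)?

φ(12167) = 12167 · (1 − 1/23)
       = 12167 · 22/23 = 11638.

11638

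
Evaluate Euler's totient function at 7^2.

42

φ(49) = 49 · (1 − 1/7)
       = 49 · 6/7 = 42.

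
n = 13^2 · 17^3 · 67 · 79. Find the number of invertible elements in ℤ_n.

φ(13^2) = 13^2 − 13^1 = 169 − 13 = 156.
φ(17^3) = 17^3 − 17^2 = 4913 − 289 = 4624.
φ(67) = 67 − 1 = 66.
φ(79) = 79 − 1 = 78.
Since φ is multiplicative, φ(4394762021) = 156 · 4624 · 66 · 78 = 3713478912.

3713478912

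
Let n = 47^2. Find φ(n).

φ(2209) = 2209 · (1 − 1/47)
       = 2209 · 46/47 = 2162.

2162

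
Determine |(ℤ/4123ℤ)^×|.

Factor 4123: 4123 = 7 · 19 · 31.
φ(4123) = 4123 · (1 − 1/7) · (1 − 1/19) · (1 − 1/31)
       = 4123 · 3240/4123 = 3240.

3240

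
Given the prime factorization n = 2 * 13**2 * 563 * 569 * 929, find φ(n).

46212261888

φ(2) = 2 − 1 = 1.
φ(13^2) = 13^2 − 13^1 = 169 − 13 = 156.
φ(563) = 563 − 1 = 562.
φ(569) = 569 − 1 = 568.
φ(929) = 929 − 1 = 928.
φ(100589598694) = 1 × 156 × 562 × 568 × 928 = 46212261888.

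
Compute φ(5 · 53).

208

φ(265) = 265 · (1 − 1/5) · (1 − 1/53)
       = 265 · 208/265 = 208.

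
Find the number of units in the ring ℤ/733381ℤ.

First factor: 733381 = 11**3 × 19 × 29.
φ(733381) = 733381 · (1 − 1/11) · (1 − 1/19) · (1 − 1/29)
       = 733381 · 5040/6061 = 609840.

609840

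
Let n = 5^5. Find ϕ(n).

φ(5^5) = 5^5 − 5^4 = 3125 − 625 = 2500.

2500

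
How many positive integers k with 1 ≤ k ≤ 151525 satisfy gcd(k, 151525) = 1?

151525 = 5^2 · 11 · 19 · 29.
φ(151525) = 151525 · (1 − 1/5) · (1 − 1/11) · (1 − 1/19) · (1 − 1/29)
       = 151525 · 20160/30305 = 100800.

100800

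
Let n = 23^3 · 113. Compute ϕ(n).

φ(23^3) = 23^2·(23−1) = 529·22 = 11638.
φ(113) = 113 − 1 = 112.
Multiply: 11638 · 112 = 1303456.

1303456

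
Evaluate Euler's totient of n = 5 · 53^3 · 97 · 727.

φ(5) = 5 − 1 = 4.
φ(53^3) = 53^3 − 53^2 = 148877 − 2809 = 146068.
φ(97) = 97 − 1 = 96.
φ(727) = 727 − 1 = 726.
φ(52493285815) = 4 × 146068 × 96 × 726 = 40721421312.

40721421312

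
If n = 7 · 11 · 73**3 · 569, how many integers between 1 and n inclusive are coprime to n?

13076087040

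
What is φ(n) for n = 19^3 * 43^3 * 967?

φ(19^3) = 19^2·(19−1) = 361·18 = 6498.
φ(43^3) = 43^3 − 43^2 = 79507 − 1849 = 77658.
φ(967) = 967 − 1 = 966.
Since φ is multiplicative, φ(527342342071) = 6498 · 77658 · 966 = 487464546744.

487464546744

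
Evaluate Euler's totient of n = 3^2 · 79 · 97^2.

φ(3^2) = 3^1·(3−1) = 3·2 = 6.
φ(79) = 79 − 1 = 78.
φ(97^2) = 97^1·(97−1) = 97·96 = 9312.
Multiply: 6 · 78 · 9312 = 4358016.

4358016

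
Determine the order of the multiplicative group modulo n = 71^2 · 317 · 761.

φ(71^2) = 71^2 − 71^1 = 5041 − 71 = 4970.
φ(317) = 317 − 1 = 316.
φ(761) = 761 − 1 = 760.
Since φ is multiplicative, φ(1216075717) = 4970 · 316 · 760 = 1193595200.

1193595200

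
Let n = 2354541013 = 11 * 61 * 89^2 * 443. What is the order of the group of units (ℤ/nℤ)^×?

φ(2354541013) = 2354541013 · (1 − 1/11) · (1 − 1/61) · (1 − 1/89) · (1 − 1/443)
       = 2354541013 · 23337600/26455517 = 2077046400.

2077046400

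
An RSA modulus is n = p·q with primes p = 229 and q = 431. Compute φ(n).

φ(229) = 229 − 1 = 228.
φ(431) = 431 − 1 = 430.
Multiply: 228 · 430 = 98040.

98040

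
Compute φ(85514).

85514 = 2 × 11 × 13^2 × 23.
φ(85514) = 85514 · (1 − 1/2) · (1 − 1/11) · (1 − 1/13) · (1 − 1/23)
       = 85514 · 2640/6578 = 34320.

34320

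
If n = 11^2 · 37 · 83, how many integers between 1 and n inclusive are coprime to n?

φ(11^2) = 11^1·(11−1) = 11·10 = 110.
φ(37) = 37 − 1 = 36.
φ(83) = 83 − 1 = 82.
Since φ is multiplicative, φ(371591) = 110 · 36 · 82 = 324720.

324720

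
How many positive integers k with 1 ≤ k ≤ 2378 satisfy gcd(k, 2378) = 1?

Factor 2378: 2378 = 2 × 29 × 41.
φ(2378) = 2378 · (1 − 1/2) · (1 − 1/29) · (1 − 1/41)
       = 2378 · 1120/2378 = 1120.

1120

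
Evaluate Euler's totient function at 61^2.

3660

φ(61^2) = 61^1·(61−1) = 61·60 = 3660.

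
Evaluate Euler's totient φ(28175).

Prime factorization: 28175 = 5^2 · 7^2 · 23.
φ(5^2) = 5^2 − 5^1 = 25 − 5 = 20.
φ(7^2) = 7^2 − 7^1 = 49 − 7 = 42.
φ(23) = 23 − 1 = 22.
Multiply: 20 · 42 · 22 = 18480.

18480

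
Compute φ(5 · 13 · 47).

2208

φ(5) = 5 − 1 = 4.
φ(13) = 13 − 1 = 12.
φ(47) = 47 − 1 = 46.
Since φ is multiplicative, φ(3055) = 4 · 12 · 46 = 2208.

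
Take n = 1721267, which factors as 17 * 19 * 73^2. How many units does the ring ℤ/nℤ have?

1513728

φ(1721267) = 1721267 · (1 − 1/17) · (1 − 1/19) · (1 − 1/73)
       = 1721267 · 20736/23579 = 1513728.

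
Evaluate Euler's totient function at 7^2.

φ(7^2) = 7^2 − 7^1 = 49 − 7 = 42.

42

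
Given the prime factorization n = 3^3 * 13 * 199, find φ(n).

φ(3^3) = 3^2·(3−1) = 9·2 = 18.
φ(13) = 13 − 1 = 12.
φ(199) = 199 − 1 = 198.
φ(69849) = 18 × 12 × 198 = 42768.

42768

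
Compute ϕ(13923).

6912

13923 = 3^2 · 7 · 13 · 17.
φ(13923) = 13923 · (1 − 1/3) · (1 − 1/7) · (1 − 1/13) · (1 − 1/17)
       = 13923 · 2304/4641 = 6912.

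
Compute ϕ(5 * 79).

φ(5) = 5 − 1 = 4.
φ(79) = 79 − 1 = 78.
φ(395) = 4 × 78 = 312.

312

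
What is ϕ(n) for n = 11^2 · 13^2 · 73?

φ(11^2) = 11^2 − 11^1 = 121 − 11 = 110.
φ(13^2) = 13^2 − 13^1 = 169 − 13 = 156.
φ(73) = 73 − 1 = 72.
φ(1492777) = 110 × 156 × 72 = 1235520.

1235520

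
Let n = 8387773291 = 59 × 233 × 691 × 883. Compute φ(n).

φ(8387773291) = 8387773291 · (1 − 1/59) · (1 − 1/233) · (1 − 1/691) · (1 − 1/883)
       = 8387773291 · 8189052480/8387773291 = 8189052480.

8189052480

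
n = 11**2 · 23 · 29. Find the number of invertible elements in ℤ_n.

φ(11^2) = 11^2 − 11^1 = 121 − 11 = 110.
φ(23) = 23 − 1 = 22.
φ(29) = 29 − 1 = 28.
Since φ is multiplicative, φ(80707) = 110 · 22 · 28 = 67760.

67760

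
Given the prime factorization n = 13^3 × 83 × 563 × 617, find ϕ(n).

57570344832

φ(13^3) = 13^3 − 13^2 = 2197 − 169 = 2028.
φ(83) = 83 − 1 = 82.
φ(563) = 563 − 1 = 562.
φ(617) = 617 − 1 = 616.
Multiply: 2028 · 82 · 562 · 616 = 57570344832.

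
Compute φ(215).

168

215 = 5 * 43.
φ(215) = 215 · (1 − 1/5) · (1 − 1/43)
       = 215 · 168/215 = 168.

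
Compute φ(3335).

2464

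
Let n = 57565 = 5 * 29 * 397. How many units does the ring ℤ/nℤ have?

φ(57565) = 57565 · (1 − 1/5) · (1 − 1/29) · (1 − 1/397)
       = 57565 · 44352/57565 = 44352.

44352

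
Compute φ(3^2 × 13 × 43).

φ(5031) = 5031 · (1 − 1/3) · (1 − 1/13) · (1 − 1/43)
       = 5031 · 1008/1677 = 3024.

3024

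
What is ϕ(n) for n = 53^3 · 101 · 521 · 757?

5742225216000

φ(53^3) = 53^3 − 53^2 = 148877 − 2809 = 146068.
φ(101) = 101 − 1 = 100.
φ(521) = 521 − 1 = 520.
φ(757) = 757 − 1 = 756.
Since φ is multiplicative, φ(5930380859069) = 146068 · 100 · 520 · 756 = 5742225216000.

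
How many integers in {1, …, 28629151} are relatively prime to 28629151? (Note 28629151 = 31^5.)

27705630

φ(31^5) = 31^5 − 31^4 = 28629151 − 923521 = 27705630.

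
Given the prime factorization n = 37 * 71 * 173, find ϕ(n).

φ(454471) = 454471 · (1 − 1/37) · (1 − 1/71) · (1 − 1/173)
       = 454471 · 433440/454471 = 433440.

433440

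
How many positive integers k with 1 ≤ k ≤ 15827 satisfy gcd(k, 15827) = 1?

15827 = 7^2 × 17 × 19.
φ(7^2) = 7^1·(7−1) = 7·6 = 42.
φ(17) = 17 − 1 = 16.
φ(19) = 19 − 1 = 18.
Since φ is multiplicative, φ(15827) = 42 · 16 · 18 = 12096.

12096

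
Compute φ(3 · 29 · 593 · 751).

24864000

φ(38744841) = 38744841 · (1 − 1/3) · (1 − 1/29) · (1 − 1/593) · (1 − 1/751)
       = 38744841 · 24864000/38744841 = 24864000.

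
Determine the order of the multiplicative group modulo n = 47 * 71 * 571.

φ(1905427) = 1905427 · (1 − 1/47) · (1 − 1/71) · (1 − 1/571)
       = 1905427 · 1835400/1905427 = 1835400.

1835400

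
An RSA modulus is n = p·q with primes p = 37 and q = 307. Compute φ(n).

11016

φ(37) = 37 − 1 = 36.
φ(307) = 307 − 1 = 306.
φ(11359) = 36 × 306 = 11016.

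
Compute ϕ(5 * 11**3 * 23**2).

2449040

φ(3520495) = 3520495 · (1 − 1/5) · (1 − 1/11) · (1 − 1/23)
       = 3520495 · 880/1265 = 2449040.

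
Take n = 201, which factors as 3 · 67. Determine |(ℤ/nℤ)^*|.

φ(3) = 3 − 1 = 2.
φ(67) = 67 − 1 = 66.
Since φ is multiplicative, φ(201) = 2 · 66 = 132.

132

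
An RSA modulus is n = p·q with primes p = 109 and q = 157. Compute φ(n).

16848

φ(pq) = (p−1)(q−1) = 108 · 156 = 16848.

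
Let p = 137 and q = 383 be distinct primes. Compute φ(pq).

51952

φ(52471) = 52471 · (1 − 1/137) · (1 − 1/383)
       = 52471 · 51952/52471 = 51952.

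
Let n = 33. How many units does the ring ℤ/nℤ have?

20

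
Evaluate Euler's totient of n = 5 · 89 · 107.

37312

φ(47615) = 47615 · (1 − 1/5) · (1 − 1/89) · (1 − 1/107)
       = 47615 · 37312/47615 = 37312.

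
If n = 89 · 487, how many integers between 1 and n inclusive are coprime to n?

42768

φ(89) = 89 − 1 = 88.
φ(487) = 487 − 1 = 486.
Multiply: 88 · 486 = 42768.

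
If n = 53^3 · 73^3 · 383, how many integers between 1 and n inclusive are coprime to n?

21409013815488

φ(22181706937147) = 22181706937147 · (1 − 1/53) · (1 − 1/73) · (1 − 1/383)
       = 22181706937147 · 1430208/1481827 = 21409013815488.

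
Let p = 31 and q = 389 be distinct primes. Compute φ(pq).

φ(12059) = 12059 · (1 − 1/31) · (1 − 1/389)
       = 12059 · 11640/12059 = 11640.

11640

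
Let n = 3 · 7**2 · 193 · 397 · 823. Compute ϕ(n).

φ(9269685201) = 9269685201 · (1 − 1/3) · (1 − 1/7) · (1 − 1/193) · (1 − 1/397) · (1 − 1/823)
       = 9269685201 · 749979648/1324240743 = 5249857536.

5249857536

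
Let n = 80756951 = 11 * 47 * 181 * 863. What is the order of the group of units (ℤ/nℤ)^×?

φ(80756951) = 80756951 · (1 − 1/11) · (1 − 1/47) · (1 − 1/181) · (1 − 1/863)
       = 80756951 · 71373600/80756951 = 71373600.

71373600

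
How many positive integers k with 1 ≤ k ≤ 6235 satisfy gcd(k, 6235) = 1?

Factor 6235: 6235 = 5 · 29 · 43.
φ(5) = 5 − 1 = 4.
φ(29) = 29 − 1 = 28.
φ(43) = 43 − 1 = 42.
φ(6235) = 4 × 28 × 42 = 4704.

4704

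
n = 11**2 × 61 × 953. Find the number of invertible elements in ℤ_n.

6283200

φ(7034093) = 7034093 · (1 − 1/11) · (1 − 1/61) · (1 − 1/953)
       = 7034093 · 571200/639463 = 6283200.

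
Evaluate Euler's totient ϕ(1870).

640

1870 = 2 × 5 × 11 × 17.
φ(1870) = 1870 · (1 − 1/2) · (1 − 1/5) · (1 − 1/11) · (1 − 1/17)
       = 1870 · 640/1870 = 640.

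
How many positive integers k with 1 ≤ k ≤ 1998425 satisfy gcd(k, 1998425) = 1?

1310400

Prime factorization: 1998425 = 5^2 * 11 * 13^2 * 43.
φ(1998425) = 1998425 · (1 − 1/5) · (1 − 1/11) · (1 − 1/13) · (1 − 1/43)
       = 1998425 · 20160/30745 = 1310400.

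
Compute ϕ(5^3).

φ(5^3) = 5^3 − 5^2 = 125 − 25 = 100.

100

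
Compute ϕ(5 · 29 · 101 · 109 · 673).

φ(5) = 5 − 1 = 4.
φ(29) = 29 − 1 = 28.
φ(101) = 101 − 1 = 100.
φ(109) = 109 − 1 = 108.
φ(673) = 673 − 1 = 672.
Since φ is multiplicative, φ(1074313265) = 4 · 28 · 100 · 108 · 672 = 812851200.

812851200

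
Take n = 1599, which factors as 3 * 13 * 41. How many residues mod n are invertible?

φ(3) = 3 − 1 = 2.
φ(13) = 13 − 1 = 12.
φ(41) = 41 − 1 = 40.
Since φ is multiplicative, φ(1599) = 2 · 12 · 40 = 960.

960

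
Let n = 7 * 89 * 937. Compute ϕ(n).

φ(583751) = 583751 · (1 − 1/7) · (1 − 1/89) · (1 − 1/937)
       = 583751 · 494208/583751 = 494208.

494208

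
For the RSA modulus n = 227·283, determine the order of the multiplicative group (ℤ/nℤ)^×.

63732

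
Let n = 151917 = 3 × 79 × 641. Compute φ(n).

99840

φ(3) = 3 − 1 = 2.
φ(79) = 79 − 1 = 78.
φ(641) = 641 − 1 = 640.
Since φ is multiplicative, φ(151917) = 2 · 78 · 640 = 99840.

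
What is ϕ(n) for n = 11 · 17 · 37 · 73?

414720

φ(505087) = 505087 · (1 − 1/11) · (1 − 1/17) · (1 − 1/37) · (1 − 1/73)
       = 505087 · 414720/505087 = 414720.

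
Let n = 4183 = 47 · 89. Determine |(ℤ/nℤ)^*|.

φ(4183) = 4183 · (1 − 1/47) · (1 − 1/89)
       = 4183 · 4048/4183 = 4048.

4048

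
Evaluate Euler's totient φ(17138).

7200

17138 = 2 * 11 * 19 * 41.
φ(2) = 2 − 1 = 1.
φ(11) = 11 − 1 = 10.
φ(19) = 19 − 1 = 18.
φ(41) = 41 − 1 = 40.
Since φ is multiplicative, φ(17138) = 1 · 10 · 18 · 40 = 7200.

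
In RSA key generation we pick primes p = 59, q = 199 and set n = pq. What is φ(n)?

11484

For distinct primes, φ(pq) = (p−1)(q−1) = 58 × 198 = 11484.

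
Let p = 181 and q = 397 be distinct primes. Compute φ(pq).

φ(71857) = 71857 · (1 − 1/181) · (1 − 1/397)
       = 71857 · 71280/71857 = 71280.

71280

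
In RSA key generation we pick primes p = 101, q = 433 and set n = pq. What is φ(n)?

43200

φ(101) = 101 − 1 = 100.
φ(433) = 433 − 1 = 432.
Multiply: 100 · 432 = 43200.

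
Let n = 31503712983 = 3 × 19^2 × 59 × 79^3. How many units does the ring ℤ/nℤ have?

19312250256

φ(31503712983) = 31503712983 · (1 − 1/3) · (1 − 1/19) · (1 − 1/59) · (1 − 1/79)
       = 31503712983 · 162864/265677 = 19312250256.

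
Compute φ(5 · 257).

φ(1285) = 1285 · (1 − 1/5) · (1 − 1/257)
       = 1285 · 1024/1285 = 1024.

1024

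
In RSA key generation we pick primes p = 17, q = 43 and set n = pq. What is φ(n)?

672

φ(n) = (p − 1)(q − 1) = (17−1)(43−1) = 16·42 = 672.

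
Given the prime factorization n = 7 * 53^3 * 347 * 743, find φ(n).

225001978656

φ(7) = 7 − 1 = 6.
φ(53^3) = 53^2·(53−1) = 2809·52 = 146068.
φ(347) = 347 − 1 = 346.
φ(743) = 743 − 1 = 742.
Multiply: 6 · 146068 · 346 · 742 = 225001978656.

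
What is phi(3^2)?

6

φ(3^2) = 3^1·(3−1) = 3·2 = 6.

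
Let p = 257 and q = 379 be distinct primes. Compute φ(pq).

96768

For distinct primes, φ(pq) = (p−1)(q−1) = 256 × 378 = 96768.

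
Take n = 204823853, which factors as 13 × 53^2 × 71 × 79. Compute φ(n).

180573120

φ(13) = 13 − 1 = 12.
φ(53^2) = 53^1·(53−1) = 53·52 = 2756.
φ(71) = 71 − 1 = 70.
φ(79) = 79 − 1 = 78.
Multiply: 12 · 2756 · 70 · 78 = 180573120.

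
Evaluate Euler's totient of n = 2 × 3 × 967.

1932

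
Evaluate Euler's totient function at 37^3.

φ(37^3) = 37^3 − 37^2 = 50653 − 1369 = 49284.

49284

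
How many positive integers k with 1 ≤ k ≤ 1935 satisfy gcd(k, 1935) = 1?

1935 = 3^2 × 5 × 43.
φ(3^2) = 3^1·(3−1) = 3·2 = 6.
φ(5) = 5 − 1 = 4.
φ(43) = 43 − 1 = 42.
φ(1935) = 6 × 4 × 42 = 1008.

1008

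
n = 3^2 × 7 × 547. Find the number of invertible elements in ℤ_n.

19656

φ(34461) = 34461 · (1 − 1/3) · (1 − 1/7) · (1 − 1/547)
       = 34461 · 6552/11487 = 19656.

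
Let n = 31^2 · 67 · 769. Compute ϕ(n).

47139840

φ(49513603) = 49513603 · (1 − 1/31) · (1 − 1/67) · (1 − 1/769)
       = 49513603 · 1520640/1597213 = 47139840.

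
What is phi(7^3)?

294

φ(343) = 343 · (1 − 1/7)
       = 343 · 6/7 = 294.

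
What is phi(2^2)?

φ(4) = 4 · (1 − 1/2)
       = 4 · 1/2 = 2.

2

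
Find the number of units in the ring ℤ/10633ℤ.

8820

First factor: 10633 = 7^3 · 31.
φ(10633) = 10633 · (1 − 1/7) · (1 − 1/31)
       = 10633 · 180/217 = 8820.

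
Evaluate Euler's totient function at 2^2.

φ(4) = 4 · (1 − 1/2)
       = 4 · 1/2 = 2.

2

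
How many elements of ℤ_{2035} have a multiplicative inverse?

2035 = 5 · 11 · 37.
φ(5) = 5 − 1 = 4.
φ(11) = 11 − 1 = 10.
φ(37) = 37 − 1 = 36.
Multiply: 4 · 10 · 36 = 1440.

1440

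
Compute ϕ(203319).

120960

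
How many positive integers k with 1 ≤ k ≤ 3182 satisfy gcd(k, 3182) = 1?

Factor 3182: 3182 = 2 × 37 × 43.
φ(2) = 2 − 1 = 1.
φ(37) = 37 − 1 = 36.
φ(43) = 43 − 1 = 42.
Multiply: 1 · 36 · 42 = 1512.

1512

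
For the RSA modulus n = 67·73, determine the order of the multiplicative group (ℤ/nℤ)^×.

4752

φ(n) = (p − 1)(q − 1) = (67−1)(73−1) = 66·72 = 4752.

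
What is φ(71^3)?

φ(357911) = 357911 · (1 − 1/71)
       = 357911 · 70/71 = 352870.

352870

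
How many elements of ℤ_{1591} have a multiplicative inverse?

1512

Prime factorization: 1591 = 37 · 43.
φ(37) = 37 − 1 = 36.
φ(43) = 43 − 1 = 42.
Since φ is multiplicative, φ(1591) = 36 · 42 = 1512.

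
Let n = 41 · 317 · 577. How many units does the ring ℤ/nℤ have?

7280640

φ(41) = 41 − 1 = 40.
φ(317) = 317 − 1 = 316.
φ(577) = 577 − 1 = 576.
Multiply: 40 · 316 · 576 = 7280640.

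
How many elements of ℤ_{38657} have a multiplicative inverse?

35280

Factor 38657: 38657 = 29 * 31 * 43.
φ(38657) = 38657 · (1 − 1/29) · (1 − 1/31) · (1 − 1/43)
       = 38657 · 35280/38657 = 35280.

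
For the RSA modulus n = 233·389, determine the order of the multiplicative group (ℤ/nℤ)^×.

φ(233) = 233 − 1 = 232.
φ(389) = 389 − 1 = 388.
Multiply: 232 · 388 = 90016.

90016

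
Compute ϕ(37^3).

φ(50653) = 50653 · (1 − 1/37)
       = 50653 · 36/37 = 49284.

49284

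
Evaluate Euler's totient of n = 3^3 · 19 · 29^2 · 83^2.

1790576928

φ(3^3) = 3^3 − 3^2 = 27 − 9 = 18.
φ(19) = 19 − 1 = 18.
φ(29^2) = 29^2 − 29^1 = 841 − 29 = 812.
φ(83^2) = 83^1·(83−1) = 83·82 = 6806.
φ(2972141937) = 18 × 18 × 812 × 6806 = 1790576928.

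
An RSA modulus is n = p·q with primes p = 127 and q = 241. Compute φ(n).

30240

For distinct primes, φ(pq) = (p−1)(q−1) = 126 × 240 = 30240.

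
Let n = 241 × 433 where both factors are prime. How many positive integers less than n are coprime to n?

103680

φ(241) = 241 − 1 = 240.
φ(433) = 433 − 1 = 432.
Multiply: 240 · 432 = 103680.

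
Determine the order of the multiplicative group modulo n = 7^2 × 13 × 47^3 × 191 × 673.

6538934062080

φ(7^2) = 7^2 − 7^1 = 49 − 7 = 42.
φ(13) = 13 − 1 = 12.
φ(47^3) = 47^2·(47−1) = 2209·46 = 101614.
φ(191) = 191 − 1 = 190.
φ(673) = 673 − 1 = 672.
φ(8501223569293) = 42 × 12 × 101614 × 190 × 672 = 6538934062080.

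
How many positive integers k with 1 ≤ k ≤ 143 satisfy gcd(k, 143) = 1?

First factor: 143 = 11 · 13.
φ(143) = 143 · (1 − 1/11) · (1 − 1/13)
       = 143 · 120/143 = 120.

120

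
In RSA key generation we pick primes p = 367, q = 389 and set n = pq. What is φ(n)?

142008

For distinct primes, φ(pq) = (p−1)(q−1) = 366 × 388 = 142008.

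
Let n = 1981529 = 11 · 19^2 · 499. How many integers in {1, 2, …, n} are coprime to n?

φ(11) = 11 − 1 = 10.
φ(19^2) = 19^1·(19−1) = 19·18 = 342.
φ(499) = 499 − 1 = 498.
Since φ is multiplicative, φ(1981529) = 10 · 342 · 498 = 1703160.

1703160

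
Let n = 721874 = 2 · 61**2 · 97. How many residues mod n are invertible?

351360

φ(2) = 2 − 1 = 1.
φ(61^2) = 61^2 − 61^1 = 3721 − 61 = 3660.
φ(97) = 97 − 1 = 96.
Since φ is multiplicative, φ(721874) = 1 · 3660 · 96 = 351360.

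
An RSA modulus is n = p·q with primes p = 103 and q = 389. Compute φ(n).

For distinct primes, φ(pq) = (p−1)(q−1) = 102 × 388 = 39576.

39576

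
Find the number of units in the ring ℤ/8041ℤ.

Factor 8041: 8041 = 11 · 17 · 43.
φ(8041) = 8041 · (1 − 1/11) · (1 − 1/17) · (1 − 1/43)
       = 8041 · 6720/8041 = 6720.

6720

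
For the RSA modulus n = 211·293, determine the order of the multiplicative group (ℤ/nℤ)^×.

φ(n) = (p − 1)(q − 1) = (211−1)(293−1) = 210·292 = 61320.

61320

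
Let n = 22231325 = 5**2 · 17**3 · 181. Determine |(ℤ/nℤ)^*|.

16646400

φ(22231325) = 22231325 · (1 − 1/5) · (1 − 1/17) · (1 − 1/181)
       = 22231325 · 11520/15385 = 16646400.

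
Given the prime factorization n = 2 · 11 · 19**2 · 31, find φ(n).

102600

φ(2) = 2 − 1 = 1.
φ(11) = 11 − 1 = 10.
φ(19^2) = 19^2 − 19^1 = 361 − 19 = 342.
φ(31) = 31 − 1 = 30.
Multiply: 1 · 10 · 342 · 30 = 102600.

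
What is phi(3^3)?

18

φ(3^3) = 3^2·(3−1) = 9·2 = 18.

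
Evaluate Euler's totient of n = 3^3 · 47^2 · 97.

φ(3^3) = 3^2·(3−1) = 9·2 = 18.
φ(47^2) = 47^1·(47−1) = 47·46 = 2162.
φ(97) = 97 − 1 = 96.
Multiply: 18 · 2162 · 96 = 3735936.

3735936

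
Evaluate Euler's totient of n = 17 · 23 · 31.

10560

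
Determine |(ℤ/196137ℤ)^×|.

116640

Factor 196137: 196137 = 3^2 × 19 × 31 × 37.
φ(196137) = 196137 · (1 − 1/3) · (1 − 1/19) · (1 − 1/31) · (1 − 1/37)
       = 196137 · 38880/65379 = 116640.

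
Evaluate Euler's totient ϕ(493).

448

First factor: 493 = 17 · 29.
φ(17) = 17 − 1 = 16.
φ(29) = 29 − 1 = 28.
Since φ is multiplicative, φ(493) = 16 · 28 = 448.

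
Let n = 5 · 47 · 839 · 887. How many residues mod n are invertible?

φ(174885355) = 174885355 · (1 − 1/5) · (1 − 1/47) · (1 − 1/839) · (1 − 1/887)
       = 174885355 · 136614112/174885355 = 136614112.

136614112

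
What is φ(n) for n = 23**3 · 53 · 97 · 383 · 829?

18375815817216

φ(23^3) = 23^2·(23−1) = 529·22 = 11638.
φ(53) = 53 − 1 = 52.
φ(97) = 97 − 1 = 96.
φ(383) = 383 − 1 = 382.
φ(829) = 829 − 1 = 828.
φ(19860236526329) = 11638 × 52 × 96 × 382 × 828 = 18375815817216.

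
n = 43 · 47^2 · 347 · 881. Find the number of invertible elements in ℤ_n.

27648001920

φ(43) = 43 − 1 = 42.
φ(47^2) = 47^1·(47−1) = 47·46 = 2162.
φ(347) = 347 − 1 = 346.
φ(881) = 881 − 1 = 880.
Since φ is multiplicative, φ(29038190809) = 42 · 2162 · 346 · 880 = 27648001920.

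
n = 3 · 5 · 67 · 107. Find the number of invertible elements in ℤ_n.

φ(3) = 3 − 1 = 2.
φ(5) = 5 − 1 = 4.
φ(67) = 67 − 1 = 66.
φ(107) = 107 − 1 = 106.
φ(107535) = 2 × 4 × 66 × 106 = 55968.

55968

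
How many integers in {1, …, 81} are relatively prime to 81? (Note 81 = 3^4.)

54

φ(3^4) = 3^4 − 3^3 = 81 − 27 = 54.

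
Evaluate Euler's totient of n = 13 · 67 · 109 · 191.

16251840

φ(18133349) = 18133349 · (1 − 1/13) · (1 − 1/67) · (1 − 1/109) · (1 − 1/191)
       = 18133349 · 16251840/18133349 = 16251840.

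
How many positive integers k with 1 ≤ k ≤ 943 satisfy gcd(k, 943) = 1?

880

943 = 23 · 41.
φ(943) = 943 · (1 − 1/23) · (1 − 1/41)
       = 943 · 880/943 = 880.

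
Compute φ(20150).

Factor 20150: 20150 = 2 × 5^2 × 13 × 31.
φ(20150) = 20150 · (1 − 1/2) · (1 − 1/5) · (1 − 1/13) · (1 − 1/31)
       = 20150 · 1440/4030 = 7200.

7200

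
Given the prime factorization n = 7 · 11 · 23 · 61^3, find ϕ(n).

294703200

φ(401983351) = 401983351 · (1 − 1/7) · (1 − 1/11) · (1 − 1/23) · (1 − 1/61)
       = 401983351 · 79200/108031 = 294703200.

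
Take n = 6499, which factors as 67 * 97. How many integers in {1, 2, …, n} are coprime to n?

φ(6499) = 6499 · (1 − 1/67) · (1 − 1/97)
       = 6499 · 6336/6499 = 6336.

6336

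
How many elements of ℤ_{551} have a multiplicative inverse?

Factor 551: 551 = 19 · 29.
φ(551) = 551 · (1 − 1/19) · (1 − 1/29)
       = 551 · 504/551 = 504.

504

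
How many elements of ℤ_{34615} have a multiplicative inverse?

34615 = 5 · 7 · 23 · 43.
φ(34615) = 34615 · (1 − 1/5) · (1 − 1/7) · (1 − 1/23) · (1 − 1/43)
       = 34615 · 22176/34615 = 22176.

22176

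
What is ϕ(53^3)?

146068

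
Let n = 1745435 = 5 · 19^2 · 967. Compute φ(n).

φ(5) = 5 − 1 = 4.
φ(19^2) = 19^2 − 19^1 = 361 − 19 = 342.
φ(967) = 967 − 1 = 966.
Since φ is multiplicative, φ(1745435) = 4 · 342 · 966 = 1321488.

1321488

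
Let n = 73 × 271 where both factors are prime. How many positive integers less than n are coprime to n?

19440

φ(pq) = (p−1)(q−1) = 72 · 270 = 19440.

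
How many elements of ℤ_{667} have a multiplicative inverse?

616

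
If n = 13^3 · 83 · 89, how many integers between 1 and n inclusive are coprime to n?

φ(13^3) = 13^2·(13−1) = 169·12 = 2028.
φ(83) = 83 − 1 = 82.
φ(89) = 89 − 1 = 88.
Since φ is multiplicative, φ(16229239) = 2028 · 82 · 88 = 14634048.

14634048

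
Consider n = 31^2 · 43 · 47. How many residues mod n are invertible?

φ(31^2) = 31^2 − 31^1 = 961 − 31 = 930.
φ(43) = 43 − 1 = 42.
φ(47) = 47 − 1 = 46.
φ(1942181) = 930 × 42 × 46 = 1796760.

1796760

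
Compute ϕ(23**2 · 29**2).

410872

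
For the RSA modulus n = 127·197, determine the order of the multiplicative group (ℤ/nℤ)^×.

24696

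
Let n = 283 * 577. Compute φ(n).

162432

φ(163291) = 163291 · (1 − 1/283) · (1 − 1/577)
       = 163291 · 162432/163291 = 162432.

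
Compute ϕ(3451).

Factor 3451: 3451 = 7 * 17 * 29.
φ(3451) = 3451 · (1 − 1/7) · (1 − 1/17) · (1 − 1/29)
       = 3451 · 2688/3451 = 2688.

2688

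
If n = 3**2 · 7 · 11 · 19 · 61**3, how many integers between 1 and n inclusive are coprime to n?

1446724800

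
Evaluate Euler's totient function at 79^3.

486798

φ(79^3) = 79^3 − 79^2 = 493039 − 6241 = 486798.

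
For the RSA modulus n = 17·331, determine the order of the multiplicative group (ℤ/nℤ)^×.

5280

φ(5627) = 5627 · (1 − 1/17) · (1 − 1/331)
       = 5627 · 5280/5627 = 5280.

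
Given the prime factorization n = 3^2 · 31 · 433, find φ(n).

77760

φ(3^2) = 3^1·(3−1) = 3·2 = 6.
φ(31) = 31 − 1 = 30.
φ(433) = 433 − 1 = 432.
φ(120807) = 6 × 30 × 432 = 77760.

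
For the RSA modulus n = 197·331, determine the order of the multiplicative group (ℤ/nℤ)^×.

φ(197) = 197 − 1 = 196.
φ(331) = 331 − 1 = 330.
Since φ is multiplicative, φ(65207) = 196 · 330 = 64680.

64680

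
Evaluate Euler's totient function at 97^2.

9312

φ(97^2) = 97^1·(97−1) = 97·96 = 9312.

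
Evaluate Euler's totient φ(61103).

61103 = 7^2 * 29 * 43.
φ(61103) = 61103 · (1 − 1/7) · (1 − 1/29) · (1 − 1/43)
       = 61103 · 7056/8729 = 49392.

49392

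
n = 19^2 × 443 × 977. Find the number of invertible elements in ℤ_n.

φ(156244771) = 156244771 · (1 − 1/19) · (1 − 1/443) · (1 − 1/977)
       = 156244771 · 7765056/8223409 = 147536064.

147536064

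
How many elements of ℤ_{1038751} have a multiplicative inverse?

790272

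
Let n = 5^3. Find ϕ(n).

100

φ(125) = 125 · (1 − 1/5)
       = 125 · 4/5 = 100.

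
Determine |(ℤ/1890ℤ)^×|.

432

Factor 1890: 1890 = 2 × 3^3 × 5 × 7.
φ(1890) = 1890 · (1 − 1/2) · (1 − 1/3) · (1 − 1/5) · (1 − 1/7)
       = 1890 · 48/210 = 432.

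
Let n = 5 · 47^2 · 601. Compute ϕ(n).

φ(6638045) = 6638045 · (1 − 1/5) · (1 − 1/47) · (1 − 1/601)
       = 6638045 · 110400/141235 = 5188800.

5188800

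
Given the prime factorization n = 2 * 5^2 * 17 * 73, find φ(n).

23040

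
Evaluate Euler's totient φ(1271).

1271 = 31 × 41.
φ(1271) = 1271 · (1 − 1/31) · (1 − 1/41)
       = 1271 · 1200/1271 = 1200.

1200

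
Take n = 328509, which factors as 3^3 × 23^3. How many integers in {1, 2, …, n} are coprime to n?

209484

φ(3^3) = 3^3 − 3^2 = 27 − 9 = 18.
φ(23^3) = 23^3 − 23^2 = 12167 − 529 = 11638.
φ(328509) = 18 × 11638 = 209484.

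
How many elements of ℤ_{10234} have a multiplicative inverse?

4032

Factor 10234: 10234 = 2 * 7 * 17 * 43.
φ(10234) = 10234 · (1 − 1/2) · (1 − 1/7) · (1 − 1/17) · (1 − 1/43)
       = 10234 · 4032/10234 = 4032.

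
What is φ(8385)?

Prime factorization: 8385 = 3 · 5 · 13 · 43.
φ(8385) = 8385 · (1 − 1/3) · (1 − 1/5) · (1 − 1/13) · (1 − 1/43)
       = 8385 · 4032/8385 = 4032.

4032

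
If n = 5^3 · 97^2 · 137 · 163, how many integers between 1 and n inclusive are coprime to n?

φ(26264047375) = 26264047375 · (1 − 1/5) · (1 − 1/97) · (1 − 1/137) · (1 − 1/163)
       = 26264047375 · 8460288/10830535 = 20516198400.

20516198400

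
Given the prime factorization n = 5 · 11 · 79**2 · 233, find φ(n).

57183360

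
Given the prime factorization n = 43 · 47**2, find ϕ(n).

90804

φ(43) = 43 − 1 = 42.
φ(47^2) = 47^1·(47−1) = 47·46 = 2162.
φ(94987) = 42 × 2162 = 90804.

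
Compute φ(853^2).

726756

φ(727609) = 727609 · (1 − 1/853)
       = 727609 · 852/853 = 726756.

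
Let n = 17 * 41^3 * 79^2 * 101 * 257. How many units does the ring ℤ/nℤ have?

φ(17) = 17 − 1 = 16.
φ(41^3) = 41^3 − 41^2 = 68921 − 1681 = 67240.
φ(79^2) = 79^1·(79−1) = 79·78 = 6162.
φ(101) = 101 − 1 = 100.
φ(257) = 257 − 1 = 256.
Multiply: 16 · 67240 · 6162 · 100 · 256 = 169710747648000.

169710747648000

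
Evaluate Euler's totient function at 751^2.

563250

φ(751^2) = 751^2 − 751^1 = 564001 − 751 = 563250.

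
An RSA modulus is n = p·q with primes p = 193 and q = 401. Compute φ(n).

76800

φ(77393) = 77393 · (1 − 1/193) · (1 − 1/401)
       = 77393 · 76800/77393 = 76800.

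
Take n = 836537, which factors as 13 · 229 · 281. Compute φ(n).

φ(836537) = 836537 · (1 − 1/13) · (1 − 1/229) · (1 − 1/281)
       = 836537 · 766080/836537 = 766080.

766080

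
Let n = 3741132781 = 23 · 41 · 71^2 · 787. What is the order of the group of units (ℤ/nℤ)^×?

3437649600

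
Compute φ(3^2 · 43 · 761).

191520

φ(3^2) = 3^1·(3−1) = 3·2 = 6.
φ(43) = 43 − 1 = 42.
φ(761) = 761 − 1 = 760.
Since φ is multiplicative, φ(294507) = 6 · 42 · 760 = 191520.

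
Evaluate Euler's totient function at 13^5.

φ(13^5) = 13^4·(13−1) = 28561·12 = 342732.

342732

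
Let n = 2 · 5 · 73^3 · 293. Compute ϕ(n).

448147584

φ(1139819810) = 1139819810 · (1 − 1/2) · (1 − 1/5) · (1 − 1/73) · (1 − 1/293)
       = 1139819810 · 84096/213890 = 448147584.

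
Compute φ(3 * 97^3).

1806528

φ(3) = 3 − 1 = 2.
φ(97^3) = 97^3 − 97^2 = 912673 − 9409 = 903264.
Multiply: 2 · 903264 = 1806528.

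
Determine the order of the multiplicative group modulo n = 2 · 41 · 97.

φ(7954) = 7954 · (1 − 1/2) · (1 − 1/41) · (1 − 1/97)
       = 7954 · 3840/7954 = 3840.

3840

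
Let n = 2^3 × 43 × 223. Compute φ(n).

37296

φ(76712) = 76712 · (1 − 1/2) · (1 − 1/43) · (1 − 1/223)
       = 76712 · 9324/19178 = 37296.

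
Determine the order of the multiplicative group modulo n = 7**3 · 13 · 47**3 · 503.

φ(232862218771) = 232862218771 · (1 − 1/7) · (1 − 1/13) · (1 − 1/47) · (1 − 1/503)
       = 232862218771 · 1662624/2151331 = 179964084384.

179964084384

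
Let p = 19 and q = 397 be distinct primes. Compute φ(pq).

φ(19) = 19 − 1 = 18.
φ(397) = 397 − 1 = 396.
Multiply: 18 · 396 = 7128.

7128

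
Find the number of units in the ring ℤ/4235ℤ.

2640

4235 = 5 * 7 * 11^2.
φ(4235) = 4235 · (1 − 1/5) · (1 − 1/7) · (1 − 1/11)
       = 4235 · 240/385 = 2640.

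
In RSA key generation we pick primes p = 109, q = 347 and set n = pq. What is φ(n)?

37368

φ(109) = 109 − 1 = 108.
φ(347) = 347 − 1 = 346.
Multiply: 108 · 346 = 37368.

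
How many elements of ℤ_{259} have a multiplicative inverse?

First factor: 259 = 7 * 37.
φ(259) = 259 · (1 − 1/7) · (1 − 1/37)
       = 259 · 216/259 = 216.

216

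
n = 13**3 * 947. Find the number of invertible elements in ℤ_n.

1918488

φ(2080559) = 2080559 · (1 − 1/13) · (1 − 1/947)
       = 2080559 · 11352/12311 = 1918488.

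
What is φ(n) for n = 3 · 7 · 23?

264

φ(3) = 3 − 1 = 2.
φ(7) = 7 − 1 = 6.
φ(23) = 23 − 1 = 22.
φ(483) = 2 × 6 × 22 = 264.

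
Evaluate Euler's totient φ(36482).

Factor 36482: 36482 = 2 · 17 · 29 · 37.
φ(36482) = 36482 · (1 − 1/2) · (1 − 1/17) · (1 − 1/29) · (1 − 1/37)
       = 36482 · 16128/36482 = 16128.

16128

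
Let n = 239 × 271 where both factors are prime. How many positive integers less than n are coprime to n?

64260

For distinct primes, φ(pq) = (p−1)(q−1) = 238 × 270 = 64260.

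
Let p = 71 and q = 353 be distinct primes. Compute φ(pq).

For distinct primes, φ(pq) = (p−1)(q−1) = 70 × 352 = 24640.

24640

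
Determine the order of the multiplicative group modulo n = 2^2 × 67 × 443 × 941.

54843360

φ(2^2) = 2^1·(2−1) = 2·1 = 2.
φ(67) = 67 − 1 = 66.
φ(443) = 443 − 1 = 442.
φ(941) = 941 − 1 = 940.
φ(111719284) = 2 × 66 × 442 × 940 = 54843360.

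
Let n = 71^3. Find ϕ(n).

352870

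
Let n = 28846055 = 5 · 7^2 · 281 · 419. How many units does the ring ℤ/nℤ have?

19662720

φ(5) = 5 − 1 = 4.
φ(7^2) = 7^1·(7−1) = 7·6 = 42.
φ(281) = 281 − 1 = 280.
φ(419) = 419 − 1 = 418.
Multiply: 4 · 42 · 280 · 418 = 19662720.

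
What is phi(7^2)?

φ(49) = 49 · (1 − 1/7)
       = 49 · 6/7 = 42.

42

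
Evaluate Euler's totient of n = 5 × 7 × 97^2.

φ(329315) = 329315 · (1 − 1/5) · (1 − 1/7) · (1 − 1/97)
       = 329315 · 2304/3395 = 223488.

223488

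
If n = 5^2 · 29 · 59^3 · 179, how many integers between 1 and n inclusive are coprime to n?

φ(26653059725) = 26653059725 · (1 − 1/5) · (1 − 1/29) · (1 − 1/59) · (1 − 1/179)
       = 26653059725 · 1156288/1531345 = 20125192640.

20125192640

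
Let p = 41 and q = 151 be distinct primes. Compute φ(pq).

6000

φ(pq) = (p−1)(q−1) = 40 · 150 = 6000.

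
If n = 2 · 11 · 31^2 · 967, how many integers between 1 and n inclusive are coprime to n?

8983800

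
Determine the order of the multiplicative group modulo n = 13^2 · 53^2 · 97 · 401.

16509542400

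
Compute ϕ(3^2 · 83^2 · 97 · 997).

φ(3^2) = 3^1·(3−1) = 3·2 = 6.
φ(83^2) = 83^1·(83−1) = 83·82 = 6806.
φ(97) = 97 − 1 = 96.
φ(997) = 997 − 1 = 996.
φ(5996054709) = 6 × 6806 × 96 × 996 = 3904574976.

3904574976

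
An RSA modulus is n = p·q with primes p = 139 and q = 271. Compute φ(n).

φ(139) = 139 − 1 = 138.
φ(271) = 271 − 1 = 270.
φ(37669) = 138 × 270 = 37260.

37260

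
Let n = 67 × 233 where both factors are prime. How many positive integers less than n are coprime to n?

15312

φ(pq) = (p−1)(q−1) = 66 · 232 = 15312.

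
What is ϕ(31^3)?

φ(29791) = 29791 · (1 − 1/31)
       = 29791 · 30/31 = 28830.

28830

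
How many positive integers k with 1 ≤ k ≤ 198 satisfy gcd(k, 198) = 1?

60

Factor 198: 198 = 2 × 3**2 × 11.
φ(2) = 2 − 1 = 1.
φ(3^2) = 3^1·(3−1) = 3·2 = 6.
φ(11) = 11 − 1 = 10.
Multiply: 1 · 6 · 10 = 60.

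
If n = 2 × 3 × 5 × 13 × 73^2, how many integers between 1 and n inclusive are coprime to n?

504576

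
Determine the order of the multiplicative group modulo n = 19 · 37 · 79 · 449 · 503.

φ(12542864839) = 12542864839 · (1 − 1/19) · (1 − 1/37) · (1 − 1/79) · (1 − 1/449) · (1 − 1/503)
       = 12542864839 · 11367143424/12542864839 = 11367143424.

11367143424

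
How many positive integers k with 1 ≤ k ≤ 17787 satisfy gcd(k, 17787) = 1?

17787 = 3 × 7**2 × 11**2.
φ(3) = 3 − 1 = 2.
φ(7^2) = 7^2 − 7^1 = 49 − 7 = 42.
φ(11^2) = 11^1·(11−1) = 11·10 = 110.
Since φ is multiplicative, φ(17787) = 2 · 42 · 110 = 9240.

9240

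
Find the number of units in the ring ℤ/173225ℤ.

Factor 173225: 173225 = 5**2 · 13**2 · 41.
φ(5^2) = 5^2 − 5^1 = 25 − 5 = 20.
φ(13^2) = 13^1·(13−1) = 13·12 = 156.
φ(41) = 41 − 1 = 40.
φ(173225) = 20 × 156 × 40 = 124800.

124800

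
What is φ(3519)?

3519 = 3^2 × 17 × 23.
φ(3^2) = 3^2 − 3^1 = 9 − 3 = 6.
φ(17) = 17 − 1 = 16.
φ(23) = 23 − 1 = 22.
Multiply: 6 · 16 · 22 = 2112.

2112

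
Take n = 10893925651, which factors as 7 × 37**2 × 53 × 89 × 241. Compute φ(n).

8777134080

φ(10893925651) = 10893925651 · (1 − 1/7) · (1 − 1/37) · (1 − 1/53) · (1 − 1/89) · (1 − 1/241)
       = 10893925651 · 237219840/294430423 = 8777134080.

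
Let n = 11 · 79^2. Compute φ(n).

61620

φ(68651) = 68651 · (1 − 1/11) · (1 − 1/79)
       = 68651 · 780/869 = 61620.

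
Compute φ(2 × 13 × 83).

984

φ(2158) = 2158 · (1 − 1/2) · (1 − 1/13) · (1 − 1/83)
       = 2158 · 984/2158 = 984.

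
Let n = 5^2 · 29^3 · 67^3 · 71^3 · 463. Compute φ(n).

22747531586806857600

φ(5^2) = 5^1·(5−1) = 5·4 = 20.
φ(29^3) = 29^3 − 29^2 = 24389 − 841 = 23548.
φ(67^3) = 67^2·(67−1) = 4489·66 = 296274.
φ(71^3) = 71^2·(71−1) = 5041·70 = 352870.
φ(463) = 463 − 1 = 462.
Since φ is multiplicative, φ(30388862748136698775) = 20 · 23548 · 296274 · 352870 · 462 = 22747531586806857600.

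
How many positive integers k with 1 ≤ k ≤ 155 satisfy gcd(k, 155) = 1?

120

155 = 5 * 31.
φ(5) = 5 − 1 = 4.
φ(31) = 31 − 1 = 30.
Since φ is multiplicative, φ(155) = 4 · 30 = 120.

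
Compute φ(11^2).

φ(121) = 121 · (1 − 1/11)
       = 121 · 10/11 = 110.

110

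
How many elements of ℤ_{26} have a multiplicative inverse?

12

First factor: 26 = 2 × 13.
φ(2) = 2 − 1 = 1.
φ(13) = 13 − 1 = 12.
Since φ is multiplicative, φ(26) = 1 · 12 = 12.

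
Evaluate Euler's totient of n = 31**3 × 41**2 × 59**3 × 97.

φ(31^3) = 31^3 − 31^2 = 29791 − 961 = 28830.
φ(41^2) = 41^1·(41−1) = 41·40 = 1640.
φ(59^3) = 59^2·(59−1) = 3481·58 = 201898.
φ(97) = 97 − 1 = 96.
φ(997655415016973) = 28830 × 1640 × 201898 × 96 = 916414052889600.

916414052889600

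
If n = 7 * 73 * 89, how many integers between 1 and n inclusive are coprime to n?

φ(45479) = 45479 · (1 − 1/7) · (1 − 1/73) · (1 − 1/89)
       = 45479 · 38016/45479 = 38016.

38016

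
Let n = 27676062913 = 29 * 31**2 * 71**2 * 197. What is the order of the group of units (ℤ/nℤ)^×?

φ(27676062913) = 27676062913 · (1 − 1/29) · (1 − 1/31) · (1 − 1/71) · (1 − 1/197)
       = 27676062913 · 11524800/12574313 = 25366084800.

25366084800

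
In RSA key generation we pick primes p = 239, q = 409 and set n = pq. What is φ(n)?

φ(97751) = 97751 · (1 − 1/239) · (1 − 1/409)
       = 97751 · 97104/97751 = 97104.

97104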